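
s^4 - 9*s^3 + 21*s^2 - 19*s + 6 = (s - 6)*(s - 1)^3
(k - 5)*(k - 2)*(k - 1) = k^3 - 8*k^2 + 17*k - 10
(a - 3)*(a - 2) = a^2 - 5*a + 6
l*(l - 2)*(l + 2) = l^3 - 4*l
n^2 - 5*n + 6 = (n - 3)*(n - 2)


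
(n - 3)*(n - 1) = n^2 - 4*n + 3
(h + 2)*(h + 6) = h^2 + 8*h + 12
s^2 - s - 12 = (s - 4)*(s + 3)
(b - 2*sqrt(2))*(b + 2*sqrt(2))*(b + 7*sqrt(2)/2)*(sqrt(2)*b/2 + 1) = sqrt(2)*b^4/2 + 9*b^3/2 - sqrt(2)*b^2/2 - 36*b - 28*sqrt(2)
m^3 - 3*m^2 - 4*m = m*(m - 4)*(m + 1)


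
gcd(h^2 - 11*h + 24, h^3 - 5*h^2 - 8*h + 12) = 1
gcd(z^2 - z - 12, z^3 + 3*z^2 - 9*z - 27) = z + 3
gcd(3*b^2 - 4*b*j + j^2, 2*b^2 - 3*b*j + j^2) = b - j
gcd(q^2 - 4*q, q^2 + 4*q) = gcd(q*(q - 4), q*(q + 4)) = q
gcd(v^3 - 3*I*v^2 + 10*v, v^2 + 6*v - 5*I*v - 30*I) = v - 5*I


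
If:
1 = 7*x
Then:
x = 1/7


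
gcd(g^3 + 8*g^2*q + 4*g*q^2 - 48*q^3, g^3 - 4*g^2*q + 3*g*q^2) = 1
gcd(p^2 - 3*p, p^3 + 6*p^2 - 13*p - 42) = p - 3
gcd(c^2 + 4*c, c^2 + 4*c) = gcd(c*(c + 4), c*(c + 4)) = c^2 + 4*c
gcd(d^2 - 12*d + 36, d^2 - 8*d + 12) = d - 6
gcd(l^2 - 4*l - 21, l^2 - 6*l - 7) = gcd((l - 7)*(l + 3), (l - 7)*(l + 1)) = l - 7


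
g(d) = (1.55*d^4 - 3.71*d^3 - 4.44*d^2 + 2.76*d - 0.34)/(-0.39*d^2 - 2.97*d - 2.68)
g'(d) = (0.78*d + 2.97)*(1.55*d^4 - 3.71*d^3 - 4.44*d^2 + 2.76*d - 0.34)/(-0.39*d^2 - 2.97*d - 2.68)^2 + (6.2*d^3 - 11.13*d^2 - 8.88*d + 2.76)/(-0.39*d^2 - 2.97*d - 2.68)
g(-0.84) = 6.13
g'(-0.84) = -27.96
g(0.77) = 0.38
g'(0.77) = 1.25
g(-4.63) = 358.66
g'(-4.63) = -383.71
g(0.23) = -0.01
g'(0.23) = -0.06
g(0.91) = 0.57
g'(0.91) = 1.36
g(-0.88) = 7.46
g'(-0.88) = -40.10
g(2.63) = 1.30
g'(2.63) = -1.65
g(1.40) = 1.24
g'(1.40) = 1.24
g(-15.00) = -1960.53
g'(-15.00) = 134.65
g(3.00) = 0.44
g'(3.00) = -3.03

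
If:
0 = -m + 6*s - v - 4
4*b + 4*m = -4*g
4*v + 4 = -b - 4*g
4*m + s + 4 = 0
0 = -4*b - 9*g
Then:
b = 972/493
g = -432/493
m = -540/493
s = 188/493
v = -304/493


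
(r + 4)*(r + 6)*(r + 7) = r^3 + 17*r^2 + 94*r + 168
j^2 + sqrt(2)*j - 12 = (j - 2*sqrt(2))*(j + 3*sqrt(2))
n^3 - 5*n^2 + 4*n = n*(n - 4)*(n - 1)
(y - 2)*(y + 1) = y^2 - y - 2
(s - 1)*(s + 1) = s^2 - 1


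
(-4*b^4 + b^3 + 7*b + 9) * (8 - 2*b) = 8*b^5 - 34*b^4 + 8*b^3 - 14*b^2 + 38*b + 72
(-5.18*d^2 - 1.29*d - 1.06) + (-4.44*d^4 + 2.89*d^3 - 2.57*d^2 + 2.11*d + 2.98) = -4.44*d^4 + 2.89*d^3 - 7.75*d^2 + 0.82*d + 1.92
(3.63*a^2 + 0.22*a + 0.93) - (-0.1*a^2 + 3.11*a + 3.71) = 3.73*a^2 - 2.89*a - 2.78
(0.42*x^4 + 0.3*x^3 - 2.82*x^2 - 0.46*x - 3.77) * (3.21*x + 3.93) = 1.3482*x^5 + 2.6136*x^4 - 7.8732*x^3 - 12.5592*x^2 - 13.9095*x - 14.8161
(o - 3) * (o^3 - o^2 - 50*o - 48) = o^4 - 4*o^3 - 47*o^2 + 102*o + 144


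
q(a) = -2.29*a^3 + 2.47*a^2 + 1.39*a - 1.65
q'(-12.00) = -1047.17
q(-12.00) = 4294.47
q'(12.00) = -928.61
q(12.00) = -3586.41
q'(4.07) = -92.31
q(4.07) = -109.47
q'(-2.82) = -67.17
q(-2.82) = 65.43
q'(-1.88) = -32.18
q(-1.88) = 19.68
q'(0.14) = 1.95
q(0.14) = -1.41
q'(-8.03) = -481.26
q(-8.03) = 1332.18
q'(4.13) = -95.39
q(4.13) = -115.10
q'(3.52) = -66.34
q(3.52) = -66.03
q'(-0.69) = -5.29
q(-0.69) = -0.68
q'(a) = -6.87*a^2 + 4.94*a + 1.39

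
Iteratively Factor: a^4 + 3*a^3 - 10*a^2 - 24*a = (a - 3)*(a^3 + 6*a^2 + 8*a) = (a - 3)*(a + 2)*(a^2 + 4*a) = a*(a - 3)*(a + 2)*(a + 4)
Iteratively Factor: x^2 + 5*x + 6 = (x + 2)*(x + 3)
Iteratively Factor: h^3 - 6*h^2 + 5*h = (h - 5)*(h^2 - h) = h*(h - 5)*(h - 1)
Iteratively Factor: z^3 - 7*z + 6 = (z + 3)*(z^2 - 3*z + 2) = (z - 2)*(z + 3)*(z - 1)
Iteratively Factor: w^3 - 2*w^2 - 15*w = (w)*(w^2 - 2*w - 15) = w*(w - 5)*(w + 3)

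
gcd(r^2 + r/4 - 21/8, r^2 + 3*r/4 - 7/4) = r + 7/4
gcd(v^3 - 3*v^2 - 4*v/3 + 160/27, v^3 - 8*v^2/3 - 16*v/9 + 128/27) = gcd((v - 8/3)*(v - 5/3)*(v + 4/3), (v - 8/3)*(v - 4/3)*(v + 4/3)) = v^2 - 4*v/3 - 32/9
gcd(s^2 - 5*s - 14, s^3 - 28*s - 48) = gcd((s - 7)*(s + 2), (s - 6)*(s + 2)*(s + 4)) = s + 2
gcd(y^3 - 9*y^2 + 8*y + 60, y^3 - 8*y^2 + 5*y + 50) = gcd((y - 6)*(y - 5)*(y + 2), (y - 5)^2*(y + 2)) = y^2 - 3*y - 10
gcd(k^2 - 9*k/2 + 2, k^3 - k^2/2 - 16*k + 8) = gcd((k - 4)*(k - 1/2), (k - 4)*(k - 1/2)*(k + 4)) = k^2 - 9*k/2 + 2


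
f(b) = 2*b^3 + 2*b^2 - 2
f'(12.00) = 912.00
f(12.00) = 3742.00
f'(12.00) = 912.00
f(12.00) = 3742.00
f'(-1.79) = 12.06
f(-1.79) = -7.06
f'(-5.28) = 146.15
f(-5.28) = -240.64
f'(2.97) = 64.81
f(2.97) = 68.04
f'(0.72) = 5.99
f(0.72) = -0.22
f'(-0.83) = 0.81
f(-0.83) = -1.77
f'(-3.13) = 46.26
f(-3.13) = -43.73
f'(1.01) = 10.16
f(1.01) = 2.10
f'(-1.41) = 6.29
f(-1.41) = -3.63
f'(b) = 6*b^2 + 4*b = 2*b*(3*b + 2)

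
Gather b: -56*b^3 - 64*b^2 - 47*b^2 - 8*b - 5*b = -56*b^3 - 111*b^2 - 13*b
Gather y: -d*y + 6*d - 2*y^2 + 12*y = 6*d - 2*y^2 + y*(12 - d)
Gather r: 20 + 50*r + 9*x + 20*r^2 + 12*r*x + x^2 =20*r^2 + r*(12*x + 50) + x^2 + 9*x + 20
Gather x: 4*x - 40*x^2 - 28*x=-40*x^2 - 24*x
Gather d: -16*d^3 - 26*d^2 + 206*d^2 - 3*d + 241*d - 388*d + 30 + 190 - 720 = -16*d^3 + 180*d^2 - 150*d - 500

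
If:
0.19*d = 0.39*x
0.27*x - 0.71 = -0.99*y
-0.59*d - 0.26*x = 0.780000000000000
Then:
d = -1.09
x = -0.53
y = 0.86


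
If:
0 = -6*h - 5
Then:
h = -5/6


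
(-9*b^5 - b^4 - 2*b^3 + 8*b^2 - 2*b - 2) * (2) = -18*b^5 - 2*b^4 - 4*b^3 + 16*b^2 - 4*b - 4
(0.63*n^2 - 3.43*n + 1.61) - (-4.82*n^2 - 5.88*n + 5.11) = 5.45*n^2 + 2.45*n - 3.5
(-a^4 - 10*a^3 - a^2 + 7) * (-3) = 3*a^4 + 30*a^3 + 3*a^2 - 21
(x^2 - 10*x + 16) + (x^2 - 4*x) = 2*x^2 - 14*x + 16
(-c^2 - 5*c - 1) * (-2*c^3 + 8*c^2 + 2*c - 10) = 2*c^5 + 2*c^4 - 40*c^3 - 8*c^2 + 48*c + 10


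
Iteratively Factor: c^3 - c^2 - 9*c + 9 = (c - 3)*(c^2 + 2*c - 3) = (c - 3)*(c - 1)*(c + 3)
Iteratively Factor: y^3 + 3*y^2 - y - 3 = (y - 1)*(y^2 + 4*y + 3) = (y - 1)*(y + 3)*(y + 1)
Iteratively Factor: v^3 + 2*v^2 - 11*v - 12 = (v + 4)*(v^2 - 2*v - 3) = (v - 3)*(v + 4)*(v + 1)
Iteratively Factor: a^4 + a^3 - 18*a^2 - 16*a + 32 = (a - 4)*(a^3 + 5*a^2 + 2*a - 8) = (a - 4)*(a + 4)*(a^2 + a - 2) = (a - 4)*(a + 2)*(a + 4)*(a - 1)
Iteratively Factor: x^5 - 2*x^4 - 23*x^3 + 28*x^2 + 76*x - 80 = (x - 5)*(x^4 + 3*x^3 - 8*x^2 - 12*x + 16) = (x - 5)*(x + 2)*(x^3 + x^2 - 10*x + 8) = (x - 5)*(x + 2)*(x + 4)*(x^2 - 3*x + 2) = (x - 5)*(x - 2)*(x + 2)*(x + 4)*(x - 1)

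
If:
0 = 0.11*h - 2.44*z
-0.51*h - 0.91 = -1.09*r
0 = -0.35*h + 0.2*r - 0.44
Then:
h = -1.06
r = 0.34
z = -0.05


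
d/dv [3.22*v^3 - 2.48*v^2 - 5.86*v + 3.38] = 9.66*v^2 - 4.96*v - 5.86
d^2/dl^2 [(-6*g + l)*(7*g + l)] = 2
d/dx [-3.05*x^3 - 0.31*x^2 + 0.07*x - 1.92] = -9.15*x^2 - 0.62*x + 0.07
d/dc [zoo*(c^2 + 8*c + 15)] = zoo*(c + 4)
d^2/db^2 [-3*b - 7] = 0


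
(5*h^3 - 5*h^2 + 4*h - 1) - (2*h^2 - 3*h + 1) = 5*h^3 - 7*h^2 + 7*h - 2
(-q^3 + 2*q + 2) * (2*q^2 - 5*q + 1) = -2*q^5 + 5*q^4 + 3*q^3 - 6*q^2 - 8*q + 2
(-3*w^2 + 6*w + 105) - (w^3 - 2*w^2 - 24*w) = -w^3 - w^2 + 30*w + 105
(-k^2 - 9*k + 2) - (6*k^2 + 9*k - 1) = -7*k^2 - 18*k + 3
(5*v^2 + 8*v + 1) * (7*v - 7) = 35*v^3 + 21*v^2 - 49*v - 7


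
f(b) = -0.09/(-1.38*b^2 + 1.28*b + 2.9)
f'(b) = -0.09*(2.76*b - 1.28)/(-1.38*b^2 + 1.28*b + 2.9)^2 = (0.1152 - 0.2484*b)/(-1.38*b^2 + 1.28*b + 2.9)^2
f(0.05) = -0.03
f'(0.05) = 0.01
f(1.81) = -0.13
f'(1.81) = -0.69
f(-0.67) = -0.06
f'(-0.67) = 0.14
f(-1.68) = 0.03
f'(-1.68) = 0.05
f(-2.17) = 0.01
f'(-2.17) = 0.02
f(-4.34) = 0.00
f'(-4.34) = 0.00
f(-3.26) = 0.01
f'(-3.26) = 0.00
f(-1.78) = 0.02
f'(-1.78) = 0.04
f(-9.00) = 0.00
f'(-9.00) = 0.00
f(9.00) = 0.00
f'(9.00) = -0.00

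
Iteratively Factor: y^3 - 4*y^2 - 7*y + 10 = (y + 2)*(y^2 - 6*y + 5) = (y - 1)*(y + 2)*(y - 5)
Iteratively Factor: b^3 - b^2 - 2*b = (b + 1)*(b^2 - 2*b) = (b - 2)*(b + 1)*(b)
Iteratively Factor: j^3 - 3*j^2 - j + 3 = (j - 3)*(j^2 - 1) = (j - 3)*(j + 1)*(j - 1)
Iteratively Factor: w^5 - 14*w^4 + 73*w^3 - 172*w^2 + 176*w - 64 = (w - 1)*(w^4 - 13*w^3 + 60*w^2 - 112*w + 64) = (w - 4)*(w - 1)*(w^3 - 9*w^2 + 24*w - 16) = (w - 4)*(w - 1)^2*(w^2 - 8*w + 16) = (w - 4)^2*(w - 1)^2*(w - 4)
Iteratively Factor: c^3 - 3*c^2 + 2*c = (c - 1)*(c^2 - 2*c) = c*(c - 1)*(c - 2)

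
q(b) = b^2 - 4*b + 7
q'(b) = 2*b - 4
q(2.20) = 3.04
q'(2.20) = 0.40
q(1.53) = 3.22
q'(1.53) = -0.94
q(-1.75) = 17.06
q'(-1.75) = -7.50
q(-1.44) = 14.83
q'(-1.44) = -6.88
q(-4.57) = 46.16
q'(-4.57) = -13.14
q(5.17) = 13.05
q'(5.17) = 6.34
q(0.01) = 6.96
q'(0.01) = -3.98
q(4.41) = 8.81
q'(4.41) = 4.82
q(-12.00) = 199.00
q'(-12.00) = -28.00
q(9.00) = 52.00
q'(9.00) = 14.00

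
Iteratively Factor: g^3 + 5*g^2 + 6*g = (g + 3)*(g^2 + 2*g) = g*(g + 3)*(g + 2)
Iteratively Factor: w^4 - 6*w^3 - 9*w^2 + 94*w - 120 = (w - 5)*(w^3 - w^2 - 14*w + 24) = (w - 5)*(w + 4)*(w^2 - 5*w + 6) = (w - 5)*(w - 2)*(w + 4)*(w - 3)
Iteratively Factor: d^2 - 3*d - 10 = (d + 2)*(d - 5)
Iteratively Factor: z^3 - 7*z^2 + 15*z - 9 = (z - 3)*(z^2 - 4*z + 3) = (z - 3)^2*(z - 1)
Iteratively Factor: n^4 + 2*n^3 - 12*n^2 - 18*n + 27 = (n - 3)*(n^3 + 5*n^2 + 3*n - 9) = (n - 3)*(n + 3)*(n^2 + 2*n - 3) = (n - 3)*(n + 3)^2*(n - 1)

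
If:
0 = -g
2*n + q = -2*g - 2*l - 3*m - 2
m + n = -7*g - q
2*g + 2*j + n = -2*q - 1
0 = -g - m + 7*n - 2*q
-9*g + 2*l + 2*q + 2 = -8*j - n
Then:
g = 0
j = 1/2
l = -2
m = 18/17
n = -2/17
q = -16/17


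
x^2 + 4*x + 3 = (x + 1)*(x + 3)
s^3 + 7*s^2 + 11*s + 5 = (s + 1)^2*(s + 5)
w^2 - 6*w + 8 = (w - 4)*(w - 2)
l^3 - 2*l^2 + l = l*(l - 1)^2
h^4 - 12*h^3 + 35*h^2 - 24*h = h*(h - 8)*(h - 3)*(h - 1)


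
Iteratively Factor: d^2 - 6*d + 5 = (d - 5)*(d - 1)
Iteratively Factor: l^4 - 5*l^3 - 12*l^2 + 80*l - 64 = (l - 4)*(l^3 - l^2 - 16*l + 16) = (l - 4)*(l - 1)*(l^2 - 16) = (l - 4)^2*(l - 1)*(l + 4)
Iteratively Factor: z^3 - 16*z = (z - 4)*(z^2 + 4*z) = (z - 4)*(z + 4)*(z)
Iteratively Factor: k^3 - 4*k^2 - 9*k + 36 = (k - 4)*(k^2 - 9) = (k - 4)*(k + 3)*(k - 3)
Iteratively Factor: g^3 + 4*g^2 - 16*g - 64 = (g + 4)*(g^2 - 16) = (g - 4)*(g + 4)*(g + 4)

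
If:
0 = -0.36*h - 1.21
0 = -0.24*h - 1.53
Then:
No Solution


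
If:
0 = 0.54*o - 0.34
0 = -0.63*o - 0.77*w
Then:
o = 0.63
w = -0.52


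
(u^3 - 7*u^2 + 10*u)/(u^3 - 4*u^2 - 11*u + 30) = u/(u + 3)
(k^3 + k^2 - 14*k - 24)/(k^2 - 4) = (k^2 - k - 12)/(k - 2)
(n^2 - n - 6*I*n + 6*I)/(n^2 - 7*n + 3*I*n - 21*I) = (n^2 - n - 6*I*n + 6*I)/(n^2 - 7*n + 3*I*n - 21*I)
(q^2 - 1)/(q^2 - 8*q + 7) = (q + 1)/(q - 7)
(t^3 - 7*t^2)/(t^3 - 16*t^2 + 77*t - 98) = t^2/(t^2 - 9*t + 14)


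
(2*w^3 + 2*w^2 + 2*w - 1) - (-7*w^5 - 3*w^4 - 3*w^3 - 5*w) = 7*w^5 + 3*w^4 + 5*w^3 + 2*w^2 + 7*w - 1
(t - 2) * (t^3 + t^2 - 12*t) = t^4 - t^3 - 14*t^2 + 24*t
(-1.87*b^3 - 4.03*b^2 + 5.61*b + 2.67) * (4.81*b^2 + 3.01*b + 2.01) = -8.9947*b^5 - 25.013*b^4 + 11.0951*b^3 + 21.6285*b^2 + 19.3128*b + 5.3667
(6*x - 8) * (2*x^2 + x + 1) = 12*x^3 - 10*x^2 - 2*x - 8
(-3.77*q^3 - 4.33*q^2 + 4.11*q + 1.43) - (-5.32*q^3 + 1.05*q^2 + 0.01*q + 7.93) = 1.55*q^3 - 5.38*q^2 + 4.1*q - 6.5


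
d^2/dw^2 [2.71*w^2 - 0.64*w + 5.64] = 5.42000000000000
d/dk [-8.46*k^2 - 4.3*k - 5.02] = -16.92*k - 4.3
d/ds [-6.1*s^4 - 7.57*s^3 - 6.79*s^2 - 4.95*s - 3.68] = -24.4*s^3 - 22.71*s^2 - 13.58*s - 4.95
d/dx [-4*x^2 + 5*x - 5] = 5 - 8*x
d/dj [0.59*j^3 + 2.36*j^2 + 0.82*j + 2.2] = 1.77*j^2 + 4.72*j + 0.82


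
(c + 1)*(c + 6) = c^2 + 7*c + 6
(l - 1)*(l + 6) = l^2 + 5*l - 6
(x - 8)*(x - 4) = x^2 - 12*x + 32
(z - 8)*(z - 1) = z^2 - 9*z + 8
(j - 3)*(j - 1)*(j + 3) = j^3 - j^2 - 9*j + 9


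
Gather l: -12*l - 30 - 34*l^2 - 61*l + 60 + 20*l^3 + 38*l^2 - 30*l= 20*l^3 + 4*l^2 - 103*l + 30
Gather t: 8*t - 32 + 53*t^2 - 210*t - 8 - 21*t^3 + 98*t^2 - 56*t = -21*t^3 + 151*t^2 - 258*t - 40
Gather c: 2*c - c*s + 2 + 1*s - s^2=c*(2 - s) - s^2 + s + 2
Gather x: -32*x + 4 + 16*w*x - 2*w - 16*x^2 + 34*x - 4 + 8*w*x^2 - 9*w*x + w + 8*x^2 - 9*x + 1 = -w + x^2*(8*w - 8) + x*(7*w - 7) + 1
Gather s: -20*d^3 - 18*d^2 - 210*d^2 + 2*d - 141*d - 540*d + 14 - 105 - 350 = -20*d^3 - 228*d^2 - 679*d - 441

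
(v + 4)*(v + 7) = v^2 + 11*v + 28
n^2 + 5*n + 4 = (n + 1)*(n + 4)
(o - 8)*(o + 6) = o^2 - 2*o - 48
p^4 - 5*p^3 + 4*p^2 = p^2*(p - 4)*(p - 1)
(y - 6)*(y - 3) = y^2 - 9*y + 18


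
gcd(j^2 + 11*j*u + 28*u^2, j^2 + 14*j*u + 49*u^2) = j + 7*u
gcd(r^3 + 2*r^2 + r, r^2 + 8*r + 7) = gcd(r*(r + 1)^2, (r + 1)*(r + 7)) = r + 1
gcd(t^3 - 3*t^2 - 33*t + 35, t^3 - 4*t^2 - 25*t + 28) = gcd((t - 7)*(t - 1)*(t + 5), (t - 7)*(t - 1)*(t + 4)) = t^2 - 8*t + 7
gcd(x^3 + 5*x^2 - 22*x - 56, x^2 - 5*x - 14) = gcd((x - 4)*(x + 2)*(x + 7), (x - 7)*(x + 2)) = x + 2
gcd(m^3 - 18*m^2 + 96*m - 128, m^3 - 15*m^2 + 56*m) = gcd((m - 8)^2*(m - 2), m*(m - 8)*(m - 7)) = m - 8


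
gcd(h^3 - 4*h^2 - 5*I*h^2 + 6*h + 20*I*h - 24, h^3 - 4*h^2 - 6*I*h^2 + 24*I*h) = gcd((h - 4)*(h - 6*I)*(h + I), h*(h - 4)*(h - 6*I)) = h^2 + h*(-4 - 6*I) + 24*I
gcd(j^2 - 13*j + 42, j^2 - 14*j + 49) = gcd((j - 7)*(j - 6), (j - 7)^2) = j - 7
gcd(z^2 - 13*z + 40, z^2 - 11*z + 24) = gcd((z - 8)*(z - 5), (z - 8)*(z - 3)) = z - 8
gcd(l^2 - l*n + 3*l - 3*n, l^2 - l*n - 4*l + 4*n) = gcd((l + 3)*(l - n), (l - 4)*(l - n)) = l - n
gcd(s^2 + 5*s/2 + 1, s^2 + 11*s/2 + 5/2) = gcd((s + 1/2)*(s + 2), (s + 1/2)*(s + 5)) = s + 1/2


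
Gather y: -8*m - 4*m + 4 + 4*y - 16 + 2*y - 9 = -12*m + 6*y - 21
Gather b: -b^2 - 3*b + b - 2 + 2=-b^2 - 2*b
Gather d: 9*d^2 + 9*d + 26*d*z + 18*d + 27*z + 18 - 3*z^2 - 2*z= 9*d^2 + d*(26*z + 27) - 3*z^2 + 25*z + 18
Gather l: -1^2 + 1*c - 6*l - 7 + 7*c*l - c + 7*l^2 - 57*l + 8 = 7*l^2 + l*(7*c - 63)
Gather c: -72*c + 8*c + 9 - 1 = 8 - 64*c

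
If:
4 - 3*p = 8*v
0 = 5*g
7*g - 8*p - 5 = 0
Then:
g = 0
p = -5/8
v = 47/64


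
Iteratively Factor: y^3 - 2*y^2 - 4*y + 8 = (y + 2)*(y^2 - 4*y + 4) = (y - 2)*(y + 2)*(y - 2)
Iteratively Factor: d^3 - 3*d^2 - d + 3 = (d + 1)*(d^2 - 4*d + 3) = (d - 3)*(d + 1)*(d - 1)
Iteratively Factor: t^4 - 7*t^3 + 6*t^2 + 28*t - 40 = (t - 2)*(t^3 - 5*t^2 - 4*t + 20) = (t - 2)*(t + 2)*(t^2 - 7*t + 10) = (t - 2)^2*(t + 2)*(t - 5)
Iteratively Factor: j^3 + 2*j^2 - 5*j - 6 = (j + 3)*(j^2 - j - 2) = (j - 2)*(j + 3)*(j + 1)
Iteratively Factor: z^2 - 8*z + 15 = (z - 5)*(z - 3)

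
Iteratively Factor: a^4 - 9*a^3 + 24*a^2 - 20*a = (a - 2)*(a^3 - 7*a^2 + 10*a) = (a - 5)*(a - 2)*(a^2 - 2*a) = a*(a - 5)*(a - 2)*(a - 2)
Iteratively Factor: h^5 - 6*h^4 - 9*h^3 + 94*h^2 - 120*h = (h + 4)*(h^4 - 10*h^3 + 31*h^2 - 30*h) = (h - 2)*(h + 4)*(h^3 - 8*h^2 + 15*h) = (h - 3)*(h - 2)*(h + 4)*(h^2 - 5*h) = h*(h - 3)*(h - 2)*(h + 4)*(h - 5)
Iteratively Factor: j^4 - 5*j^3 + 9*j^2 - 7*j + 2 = (j - 1)*(j^3 - 4*j^2 + 5*j - 2) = (j - 2)*(j - 1)*(j^2 - 2*j + 1) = (j - 2)*(j - 1)^2*(j - 1)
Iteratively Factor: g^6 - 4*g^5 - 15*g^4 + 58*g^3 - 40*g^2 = (g)*(g^5 - 4*g^4 - 15*g^3 + 58*g^2 - 40*g) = g*(g + 4)*(g^4 - 8*g^3 + 17*g^2 - 10*g) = g^2*(g + 4)*(g^3 - 8*g^2 + 17*g - 10) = g^2*(g - 2)*(g + 4)*(g^2 - 6*g + 5) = g^2*(g - 5)*(g - 2)*(g + 4)*(g - 1)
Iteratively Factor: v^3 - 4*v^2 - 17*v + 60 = (v - 5)*(v^2 + v - 12) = (v - 5)*(v - 3)*(v + 4)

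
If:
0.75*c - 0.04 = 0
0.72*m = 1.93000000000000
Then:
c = 0.05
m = 2.68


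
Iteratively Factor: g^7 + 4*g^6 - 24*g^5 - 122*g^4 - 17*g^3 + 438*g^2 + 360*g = (g - 2)*(g^6 + 6*g^5 - 12*g^4 - 146*g^3 - 309*g^2 - 180*g) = (g - 2)*(g + 3)*(g^5 + 3*g^4 - 21*g^3 - 83*g^2 - 60*g) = (g - 5)*(g - 2)*(g + 3)*(g^4 + 8*g^3 + 19*g^2 + 12*g) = (g - 5)*(g - 2)*(g + 3)^2*(g^3 + 5*g^2 + 4*g) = g*(g - 5)*(g - 2)*(g + 3)^2*(g^2 + 5*g + 4) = g*(g - 5)*(g - 2)*(g + 3)^2*(g + 4)*(g + 1)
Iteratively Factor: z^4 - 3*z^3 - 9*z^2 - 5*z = (z + 1)*(z^3 - 4*z^2 - 5*z) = z*(z + 1)*(z^2 - 4*z - 5) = z*(z - 5)*(z + 1)*(z + 1)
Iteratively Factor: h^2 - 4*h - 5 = (h + 1)*(h - 5)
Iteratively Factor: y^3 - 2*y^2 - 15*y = (y + 3)*(y^2 - 5*y) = y*(y + 3)*(y - 5)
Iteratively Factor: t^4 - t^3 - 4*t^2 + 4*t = (t)*(t^3 - t^2 - 4*t + 4) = t*(t - 1)*(t^2 - 4) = t*(t - 1)*(t + 2)*(t - 2)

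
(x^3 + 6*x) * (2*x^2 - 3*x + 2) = 2*x^5 - 3*x^4 + 14*x^3 - 18*x^2 + 12*x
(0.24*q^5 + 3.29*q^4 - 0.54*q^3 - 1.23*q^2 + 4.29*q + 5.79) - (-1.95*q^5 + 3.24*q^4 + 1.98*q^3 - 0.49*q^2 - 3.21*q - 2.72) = 2.19*q^5 + 0.0499999999999998*q^4 - 2.52*q^3 - 0.74*q^2 + 7.5*q + 8.51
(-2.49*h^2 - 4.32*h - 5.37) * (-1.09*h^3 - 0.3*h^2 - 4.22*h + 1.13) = 2.7141*h^5 + 5.4558*h^4 + 17.6571*h^3 + 17.0277*h^2 + 17.7798*h - 6.0681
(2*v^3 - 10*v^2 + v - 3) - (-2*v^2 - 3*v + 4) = 2*v^3 - 8*v^2 + 4*v - 7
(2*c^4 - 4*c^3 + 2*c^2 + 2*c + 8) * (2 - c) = -2*c^5 + 8*c^4 - 10*c^3 + 2*c^2 - 4*c + 16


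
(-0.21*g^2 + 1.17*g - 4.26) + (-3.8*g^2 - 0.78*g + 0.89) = -4.01*g^2 + 0.39*g - 3.37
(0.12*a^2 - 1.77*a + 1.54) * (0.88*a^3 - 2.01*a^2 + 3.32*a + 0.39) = 0.1056*a^5 - 1.7988*a^4 + 5.3113*a^3 - 8.925*a^2 + 4.4225*a + 0.6006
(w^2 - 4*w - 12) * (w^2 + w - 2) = w^4 - 3*w^3 - 18*w^2 - 4*w + 24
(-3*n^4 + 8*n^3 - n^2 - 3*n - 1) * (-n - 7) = 3*n^5 + 13*n^4 - 55*n^3 + 10*n^2 + 22*n + 7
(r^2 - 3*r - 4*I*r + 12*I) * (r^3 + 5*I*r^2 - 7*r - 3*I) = r^5 - 3*r^4 + I*r^4 + 13*r^3 - 3*I*r^3 - 39*r^2 + 25*I*r^2 - 12*r - 75*I*r + 36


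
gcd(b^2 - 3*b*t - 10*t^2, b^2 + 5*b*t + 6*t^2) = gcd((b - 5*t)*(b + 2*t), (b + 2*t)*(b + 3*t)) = b + 2*t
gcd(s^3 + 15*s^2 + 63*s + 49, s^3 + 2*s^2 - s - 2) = s + 1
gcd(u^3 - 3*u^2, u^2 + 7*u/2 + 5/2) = 1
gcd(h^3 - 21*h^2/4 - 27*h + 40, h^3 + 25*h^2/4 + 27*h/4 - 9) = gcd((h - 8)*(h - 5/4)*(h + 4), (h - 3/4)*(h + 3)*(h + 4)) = h + 4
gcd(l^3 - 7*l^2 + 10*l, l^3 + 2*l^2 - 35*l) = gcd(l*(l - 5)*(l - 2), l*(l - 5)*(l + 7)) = l^2 - 5*l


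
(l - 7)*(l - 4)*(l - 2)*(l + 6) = l^4 - 7*l^3 - 28*l^2 + 244*l - 336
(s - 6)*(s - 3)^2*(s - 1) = s^4 - 13*s^3 + 57*s^2 - 99*s + 54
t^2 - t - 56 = (t - 8)*(t + 7)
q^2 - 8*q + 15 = (q - 5)*(q - 3)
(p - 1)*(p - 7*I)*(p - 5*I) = p^3 - p^2 - 12*I*p^2 - 35*p + 12*I*p + 35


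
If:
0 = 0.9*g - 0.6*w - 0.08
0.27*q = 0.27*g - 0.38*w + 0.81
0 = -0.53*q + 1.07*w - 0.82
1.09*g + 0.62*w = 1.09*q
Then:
No Solution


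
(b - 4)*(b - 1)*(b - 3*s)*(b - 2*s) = b^4 - 5*b^3*s - 5*b^3 + 6*b^2*s^2 + 25*b^2*s + 4*b^2 - 30*b*s^2 - 20*b*s + 24*s^2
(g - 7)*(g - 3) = g^2 - 10*g + 21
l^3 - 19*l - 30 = (l - 5)*(l + 2)*(l + 3)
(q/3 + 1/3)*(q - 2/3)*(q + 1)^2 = q^4/3 + 7*q^3/9 + q^2/3 - q/3 - 2/9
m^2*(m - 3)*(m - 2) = m^4 - 5*m^3 + 6*m^2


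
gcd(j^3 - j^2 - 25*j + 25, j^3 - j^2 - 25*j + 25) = j^3 - j^2 - 25*j + 25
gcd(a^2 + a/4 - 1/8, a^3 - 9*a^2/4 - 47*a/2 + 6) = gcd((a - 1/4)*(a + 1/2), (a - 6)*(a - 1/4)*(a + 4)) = a - 1/4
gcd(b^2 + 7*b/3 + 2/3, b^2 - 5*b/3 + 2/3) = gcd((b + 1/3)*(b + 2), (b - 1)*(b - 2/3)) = 1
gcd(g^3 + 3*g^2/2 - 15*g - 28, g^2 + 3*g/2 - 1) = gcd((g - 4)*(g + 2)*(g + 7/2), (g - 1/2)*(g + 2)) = g + 2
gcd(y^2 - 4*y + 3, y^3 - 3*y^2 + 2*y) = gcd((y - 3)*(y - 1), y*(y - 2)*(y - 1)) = y - 1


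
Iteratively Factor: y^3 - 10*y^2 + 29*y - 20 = (y - 1)*(y^2 - 9*y + 20) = (y - 5)*(y - 1)*(y - 4)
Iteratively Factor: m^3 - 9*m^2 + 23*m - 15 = (m - 1)*(m^2 - 8*m + 15) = (m - 5)*(m - 1)*(m - 3)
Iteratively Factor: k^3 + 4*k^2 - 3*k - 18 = (k - 2)*(k^2 + 6*k + 9) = (k - 2)*(k + 3)*(k + 3)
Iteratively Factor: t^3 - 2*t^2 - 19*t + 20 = (t - 5)*(t^2 + 3*t - 4) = (t - 5)*(t + 4)*(t - 1)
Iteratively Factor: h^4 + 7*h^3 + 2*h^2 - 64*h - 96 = (h + 2)*(h^3 + 5*h^2 - 8*h - 48) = (h + 2)*(h + 4)*(h^2 + h - 12) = (h - 3)*(h + 2)*(h + 4)*(h + 4)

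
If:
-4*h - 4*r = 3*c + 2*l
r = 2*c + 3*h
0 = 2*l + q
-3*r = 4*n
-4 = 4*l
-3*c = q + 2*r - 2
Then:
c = -6/23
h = 7/23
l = -1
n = -27/92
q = 2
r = 9/23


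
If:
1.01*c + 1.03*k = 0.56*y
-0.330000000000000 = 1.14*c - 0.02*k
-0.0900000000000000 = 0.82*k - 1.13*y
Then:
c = -0.28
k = 0.53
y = 0.46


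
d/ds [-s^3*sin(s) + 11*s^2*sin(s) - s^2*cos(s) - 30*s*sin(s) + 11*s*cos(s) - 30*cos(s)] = -s^3*cos(s) - 2*s^2*sin(s) + 11*s^2*cos(s) + 11*s*sin(s) - 32*s*cos(s) + 11*cos(s)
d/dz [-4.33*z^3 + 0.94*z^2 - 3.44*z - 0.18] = -12.99*z^2 + 1.88*z - 3.44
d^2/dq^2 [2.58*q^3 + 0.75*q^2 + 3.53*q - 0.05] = 15.48*q + 1.5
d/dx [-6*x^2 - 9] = -12*x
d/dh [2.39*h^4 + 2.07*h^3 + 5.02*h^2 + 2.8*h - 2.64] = 9.56*h^3 + 6.21*h^2 + 10.04*h + 2.8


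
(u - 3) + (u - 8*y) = 2*u - 8*y - 3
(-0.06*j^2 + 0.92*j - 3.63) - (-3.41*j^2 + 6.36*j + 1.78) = 3.35*j^2 - 5.44*j - 5.41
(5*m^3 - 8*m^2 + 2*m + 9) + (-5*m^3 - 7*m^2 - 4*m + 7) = -15*m^2 - 2*m + 16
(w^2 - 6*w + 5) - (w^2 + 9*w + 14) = -15*w - 9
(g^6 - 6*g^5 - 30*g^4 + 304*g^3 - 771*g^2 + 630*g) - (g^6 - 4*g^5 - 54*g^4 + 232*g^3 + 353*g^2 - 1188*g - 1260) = -2*g^5 + 24*g^4 + 72*g^3 - 1124*g^2 + 1818*g + 1260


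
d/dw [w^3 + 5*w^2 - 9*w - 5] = 3*w^2 + 10*w - 9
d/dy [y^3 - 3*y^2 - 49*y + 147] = 3*y^2 - 6*y - 49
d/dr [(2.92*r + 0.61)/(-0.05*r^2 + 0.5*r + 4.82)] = (0.146*r^2 + 0.0609999999999999*r + 13.7694)/(0.0025*r^4 - 0.05*r^3 - 0.232*r^2 + 4.82*r + 23.2324)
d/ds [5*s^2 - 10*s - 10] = 10*s - 10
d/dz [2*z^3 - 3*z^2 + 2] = 6*z*(z - 1)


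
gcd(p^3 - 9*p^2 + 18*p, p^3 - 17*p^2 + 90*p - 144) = p^2 - 9*p + 18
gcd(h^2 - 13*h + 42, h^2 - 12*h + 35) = h - 7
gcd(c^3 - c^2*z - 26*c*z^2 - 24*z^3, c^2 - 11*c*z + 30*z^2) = -c + 6*z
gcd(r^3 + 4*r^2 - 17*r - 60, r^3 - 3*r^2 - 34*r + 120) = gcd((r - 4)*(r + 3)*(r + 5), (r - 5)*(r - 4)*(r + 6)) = r - 4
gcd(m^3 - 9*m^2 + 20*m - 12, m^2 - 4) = m - 2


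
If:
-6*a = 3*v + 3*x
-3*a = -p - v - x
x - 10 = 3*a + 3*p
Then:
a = x/18 - 5/9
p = 5*x/18 - 25/9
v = 10/9 - 10*x/9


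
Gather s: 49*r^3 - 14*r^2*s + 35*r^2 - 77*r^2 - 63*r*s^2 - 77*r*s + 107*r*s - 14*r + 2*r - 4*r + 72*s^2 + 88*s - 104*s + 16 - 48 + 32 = 49*r^3 - 42*r^2 - 16*r + s^2*(72 - 63*r) + s*(-14*r^2 + 30*r - 16)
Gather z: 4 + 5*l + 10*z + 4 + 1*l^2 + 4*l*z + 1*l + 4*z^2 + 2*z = l^2 + 6*l + 4*z^2 + z*(4*l + 12) + 8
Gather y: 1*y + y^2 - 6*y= y^2 - 5*y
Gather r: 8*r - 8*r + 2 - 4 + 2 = 0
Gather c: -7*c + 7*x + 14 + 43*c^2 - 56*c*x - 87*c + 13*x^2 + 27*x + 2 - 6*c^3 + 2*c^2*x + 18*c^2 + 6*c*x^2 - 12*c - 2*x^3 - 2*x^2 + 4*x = -6*c^3 + c^2*(2*x + 61) + c*(6*x^2 - 56*x - 106) - 2*x^3 + 11*x^2 + 38*x + 16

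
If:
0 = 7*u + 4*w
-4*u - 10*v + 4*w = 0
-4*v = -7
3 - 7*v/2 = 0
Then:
No Solution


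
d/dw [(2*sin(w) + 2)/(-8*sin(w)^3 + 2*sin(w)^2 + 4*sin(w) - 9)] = 2*(16*sin(w)^3 + 22*sin(w)^2 - 4*sin(w) - 13)*cos(w)/(2*sin(w) - 2*sin(3*w) + cos(2*w) + 8)^2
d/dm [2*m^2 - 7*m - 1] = 4*m - 7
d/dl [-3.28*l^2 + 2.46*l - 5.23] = 2.46 - 6.56*l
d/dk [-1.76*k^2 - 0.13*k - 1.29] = -3.52*k - 0.13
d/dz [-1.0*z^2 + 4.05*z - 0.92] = 4.05 - 2.0*z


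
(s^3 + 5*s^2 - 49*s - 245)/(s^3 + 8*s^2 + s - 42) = (s^2 - 2*s - 35)/(s^2 + s - 6)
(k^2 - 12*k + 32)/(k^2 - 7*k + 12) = (k - 8)/(k - 3)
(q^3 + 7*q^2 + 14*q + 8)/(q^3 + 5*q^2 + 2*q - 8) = (q + 1)/(q - 1)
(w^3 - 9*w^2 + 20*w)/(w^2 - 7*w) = (w^2 - 9*w + 20)/(w - 7)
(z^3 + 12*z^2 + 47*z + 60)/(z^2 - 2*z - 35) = (z^2 + 7*z + 12)/(z - 7)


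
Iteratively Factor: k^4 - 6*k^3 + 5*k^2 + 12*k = (k + 1)*(k^3 - 7*k^2 + 12*k) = (k - 3)*(k + 1)*(k^2 - 4*k) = k*(k - 3)*(k + 1)*(k - 4)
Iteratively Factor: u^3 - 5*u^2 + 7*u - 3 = (u - 1)*(u^2 - 4*u + 3) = (u - 1)^2*(u - 3)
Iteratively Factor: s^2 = (s)*(s)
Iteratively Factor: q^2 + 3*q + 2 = (q + 2)*(q + 1)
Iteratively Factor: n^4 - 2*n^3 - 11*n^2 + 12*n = (n + 3)*(n^3 - 5*n^2 + 4*n) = (n - 4)*(n + 3)*(n^2 - n) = (n - 4)*(n - 1)*(n + 3)*(n)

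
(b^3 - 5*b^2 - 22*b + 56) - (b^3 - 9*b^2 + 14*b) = 4*b^2 - 36*b + 56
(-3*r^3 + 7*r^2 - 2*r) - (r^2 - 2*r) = -3*r^3 + 6*r^2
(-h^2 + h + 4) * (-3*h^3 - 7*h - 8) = 3*h^5 - 3*h^4 - 5*h^3 + h^2 - 36*h - 32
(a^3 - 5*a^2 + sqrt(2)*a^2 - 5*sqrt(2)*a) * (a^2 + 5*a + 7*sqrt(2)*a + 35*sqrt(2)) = a^5 + 8*sqrt(2)*a^4 - 11*a^3 - 200*sqrt(2)*a^2 - 350*a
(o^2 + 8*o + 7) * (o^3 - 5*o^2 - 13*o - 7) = o^5 + 3*o^4 - 46*o^3 - 146*o^2 - 147*o - 49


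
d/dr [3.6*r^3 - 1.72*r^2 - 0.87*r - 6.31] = 10.8*r^2 - 3.44*r - 0.87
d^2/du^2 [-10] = 0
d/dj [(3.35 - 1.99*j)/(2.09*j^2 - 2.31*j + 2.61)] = (4.1591*j^2 - 14.003*j + 2.5446)/(4.3681*j^4 - 9.6558*j^3 + 16.2459*j^2 - 12.0582*j + 6.8121)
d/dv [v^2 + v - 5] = 2*v + 1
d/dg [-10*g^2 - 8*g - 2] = -20*g - 8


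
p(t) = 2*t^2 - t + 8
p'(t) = 4*t - 1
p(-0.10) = 8.12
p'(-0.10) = -1.40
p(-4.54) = 53.76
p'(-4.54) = -19.16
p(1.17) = 9.57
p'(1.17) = 3.68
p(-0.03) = 8.03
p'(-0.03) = -1.12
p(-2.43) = 22.24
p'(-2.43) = -10.72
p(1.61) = 11.57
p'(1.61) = 5.44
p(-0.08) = 8.09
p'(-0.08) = -1.32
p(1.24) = 9.84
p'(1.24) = 3.96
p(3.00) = 23.00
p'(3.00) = 11.00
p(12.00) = 284.00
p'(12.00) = 47.00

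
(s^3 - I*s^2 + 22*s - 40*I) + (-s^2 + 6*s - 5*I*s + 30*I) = s^3 - s^2 - I*s^2 + 28*s - 5*I*s - 10*I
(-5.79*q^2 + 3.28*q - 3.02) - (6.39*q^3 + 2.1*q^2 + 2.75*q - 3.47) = -6.39*q^3 - 7.89*q^2 + 0.53*q + 0.45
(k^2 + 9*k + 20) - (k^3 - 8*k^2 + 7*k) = -k^3 + 9*k^2 + 2*k + 20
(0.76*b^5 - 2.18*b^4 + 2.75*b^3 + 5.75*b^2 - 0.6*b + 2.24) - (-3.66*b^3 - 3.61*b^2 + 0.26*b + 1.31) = 0.76*b^5 - 2.18*b^4 + 6.41*b^3 + 9.36*b^2 - 0.86*b + 0.93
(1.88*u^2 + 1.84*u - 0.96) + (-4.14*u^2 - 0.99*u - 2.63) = -2.26*u^2 + 0.85*u - 3.59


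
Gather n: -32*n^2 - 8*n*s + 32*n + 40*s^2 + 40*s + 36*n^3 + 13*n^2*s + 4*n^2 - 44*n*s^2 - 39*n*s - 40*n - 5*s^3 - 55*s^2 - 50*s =36*n^3 + n^2*(13*s - 28) + n*(-44*s^2 - 47*s - 8) - 5*s^3 - 15*s^2 - 10*s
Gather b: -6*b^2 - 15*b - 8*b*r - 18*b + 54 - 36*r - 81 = -6*b^2 + b*(-8*r - 33) - 36*r - 27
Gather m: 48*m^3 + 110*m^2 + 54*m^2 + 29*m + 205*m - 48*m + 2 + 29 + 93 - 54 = 48*m^3 + 164*m^2 + 186*m + 70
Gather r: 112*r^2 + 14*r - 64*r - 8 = 112*r^2 - 50*r - 8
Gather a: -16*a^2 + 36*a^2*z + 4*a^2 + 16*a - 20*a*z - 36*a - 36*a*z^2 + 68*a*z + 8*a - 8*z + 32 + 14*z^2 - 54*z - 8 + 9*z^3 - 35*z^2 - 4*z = a^2*(36*z - 12) + a*(-36*z^2 + 48*z - 12) + 9*z^3 - 21*z^2 - 66*z + 24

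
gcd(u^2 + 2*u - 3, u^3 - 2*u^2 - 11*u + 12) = u^2 + 2*u - 3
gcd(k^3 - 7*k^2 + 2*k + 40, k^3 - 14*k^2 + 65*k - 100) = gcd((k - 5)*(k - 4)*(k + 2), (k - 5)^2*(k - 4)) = k^2 - 9*k + 20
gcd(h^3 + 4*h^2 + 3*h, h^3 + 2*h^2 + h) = h^2 + h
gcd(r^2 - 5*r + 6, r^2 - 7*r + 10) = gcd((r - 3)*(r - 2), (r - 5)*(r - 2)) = r - 2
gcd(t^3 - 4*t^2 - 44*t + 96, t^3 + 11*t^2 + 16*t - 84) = t^2 + 4*t - 12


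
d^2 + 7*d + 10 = (d + 2)*(d + 5)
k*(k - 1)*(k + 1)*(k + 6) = k^4 + 6*k^3 - k^2 - 6*k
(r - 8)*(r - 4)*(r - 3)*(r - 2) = r^4 - 17*r^3 + 98*r^2 - 232*r + 192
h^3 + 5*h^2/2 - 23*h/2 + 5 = (h - 2)*(h - 1/2)*(h + 5)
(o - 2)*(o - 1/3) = o^2 - 7*o/3 + 2/3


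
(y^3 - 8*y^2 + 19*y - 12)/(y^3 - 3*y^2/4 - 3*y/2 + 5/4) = 4*(y^2 - 7*y + 12)/(4*y^2 + y - 5)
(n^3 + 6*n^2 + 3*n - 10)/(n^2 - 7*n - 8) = (-n^3 - 6*n^2 - 3*n + 10)/(-n^2 + 7*n + 8)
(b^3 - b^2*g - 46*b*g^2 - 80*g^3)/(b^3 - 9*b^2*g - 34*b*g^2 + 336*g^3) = (b^2 + 7*b*g + 10*g^2)/(b^2 - b*g - 42*g^2)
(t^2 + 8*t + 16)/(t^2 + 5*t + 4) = (t + 4)/(t + 1)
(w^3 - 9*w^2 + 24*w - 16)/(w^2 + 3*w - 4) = (w^2 - 8*w + 16)/(w + 4)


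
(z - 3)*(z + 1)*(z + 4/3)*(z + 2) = z^4 + 4*z^3/3 - 7*z^2 - 46*z/3 - 8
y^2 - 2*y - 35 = (y - 7)*(y + 5)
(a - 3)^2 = a^2 - 6*a + 9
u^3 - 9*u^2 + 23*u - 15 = (u - 5)*(u - 3)*(u - 1)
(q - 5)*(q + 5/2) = q^2 - 5*q/2 - 25/2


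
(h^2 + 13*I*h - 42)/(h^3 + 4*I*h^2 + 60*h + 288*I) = (h + 7*I)/(h^2 - 2*I*h + 48)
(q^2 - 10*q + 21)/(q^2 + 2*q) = (q^2 - 10*q + 21)/(q*(q + 2))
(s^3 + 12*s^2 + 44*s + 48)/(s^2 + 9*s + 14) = (s^2 + 10*s + 24)/(s + 7)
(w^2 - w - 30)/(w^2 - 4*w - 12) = (w + 5)/(w + 2)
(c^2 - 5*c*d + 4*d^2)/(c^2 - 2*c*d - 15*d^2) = (-c^2 + 5*c*d - 4*d^2)/(-c^2 + 2*c*d + 15*d^2)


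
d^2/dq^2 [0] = 0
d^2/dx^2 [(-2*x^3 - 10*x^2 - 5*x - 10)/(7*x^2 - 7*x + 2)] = 46*(-35*x^3 - 42*x^2 + 72*x - 20)/(343*x^6 - 1029*x^5 + 1323*x^4 - 931*x^3 + 378*x^2 - 84*x + 8)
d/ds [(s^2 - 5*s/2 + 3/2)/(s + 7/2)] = (4*s^2 + 28*s - 41)/(4*s^2 + 28*s + 49)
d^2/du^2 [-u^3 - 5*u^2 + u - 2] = -6*u - 10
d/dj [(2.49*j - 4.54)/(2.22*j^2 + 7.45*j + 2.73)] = (-5.5278*j^2 + 20.1576*j + 40.6207)/(4.9284*j^4 + 33.078*j^3 + 67.6237*j^2 + 40.677*j + 7.4529)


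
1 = 1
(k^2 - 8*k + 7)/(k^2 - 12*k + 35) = (k - 1)/(k - 5)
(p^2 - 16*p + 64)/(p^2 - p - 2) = (-p^2 + 16*p - 64)/(-p^2 + p + 2)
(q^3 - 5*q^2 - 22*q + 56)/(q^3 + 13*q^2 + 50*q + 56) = (q^2 - 9*q + 14)/(q^2 + 9*q + 14)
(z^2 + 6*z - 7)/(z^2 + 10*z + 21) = (z - 1)/(z + 3)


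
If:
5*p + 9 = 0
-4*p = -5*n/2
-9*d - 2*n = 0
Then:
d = 16/25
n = -72/25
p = -9/5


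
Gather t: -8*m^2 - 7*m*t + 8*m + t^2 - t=-8*m^2 + 8*m + t^2 + t*(-7*m - 1)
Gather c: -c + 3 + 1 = 4 - c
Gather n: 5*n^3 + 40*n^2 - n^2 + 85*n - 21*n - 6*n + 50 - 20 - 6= 5*n^3 + 39*n^2 + 58*n + 24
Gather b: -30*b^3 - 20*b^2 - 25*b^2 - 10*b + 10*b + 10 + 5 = -30*b^3 - 45*b^2 + 15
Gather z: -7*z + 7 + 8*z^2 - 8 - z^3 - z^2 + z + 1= -z^3 + 7*z^2 - 6*z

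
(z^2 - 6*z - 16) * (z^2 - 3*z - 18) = z^4 - 9*z^3 - 16*z^2 + 156*z + 288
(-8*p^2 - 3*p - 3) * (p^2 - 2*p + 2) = -8*p^4 + 13*p^3 - 13*p^2 - 6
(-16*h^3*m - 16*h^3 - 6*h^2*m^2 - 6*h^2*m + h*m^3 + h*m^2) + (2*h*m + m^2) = -16*h^3*m - 16*h^3 - 6*h^2*m^2 - 6*h^2*m + h*m^3 + h*m^2 + 2*h*m + m^2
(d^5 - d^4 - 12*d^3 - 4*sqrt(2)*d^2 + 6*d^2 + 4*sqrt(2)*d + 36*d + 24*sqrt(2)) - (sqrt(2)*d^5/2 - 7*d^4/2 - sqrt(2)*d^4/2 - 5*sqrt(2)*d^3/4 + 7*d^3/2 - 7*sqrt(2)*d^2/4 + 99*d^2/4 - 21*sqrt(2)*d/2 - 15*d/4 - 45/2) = -sqrt(2)*d^5/2 + d^5 + sqrt(2)*d^4/2 + 5*d^4/2 - 31*d^3/2 + 5*sqrt(2)*d^3/4 - 75*d^2/4 - 9*sqrt(2)*d^2/4 + 29*sqrt(2)*d/2 + 159*d/4 + 45/2 + 24*sqrt(2)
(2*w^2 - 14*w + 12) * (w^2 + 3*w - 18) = 2*w^4 - 8*w^3 - 66*w^2 + 288*w - 216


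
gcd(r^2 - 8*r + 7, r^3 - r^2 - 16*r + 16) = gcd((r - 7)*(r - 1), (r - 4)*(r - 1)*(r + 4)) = r - 1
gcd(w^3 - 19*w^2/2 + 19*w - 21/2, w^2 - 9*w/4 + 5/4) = w - 1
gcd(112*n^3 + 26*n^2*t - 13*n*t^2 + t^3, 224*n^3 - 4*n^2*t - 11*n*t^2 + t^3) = 56*n^2 - 15*n*t + t^2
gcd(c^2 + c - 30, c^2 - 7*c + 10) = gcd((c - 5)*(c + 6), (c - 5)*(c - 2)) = c - 5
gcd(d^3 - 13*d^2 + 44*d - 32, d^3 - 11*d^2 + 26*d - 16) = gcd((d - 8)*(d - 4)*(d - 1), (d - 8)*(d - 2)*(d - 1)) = d^2 - 9*d + 8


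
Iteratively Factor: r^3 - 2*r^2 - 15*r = (r - 5)*(r^2 + 3*r) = r*(r - 5)*(r + 3)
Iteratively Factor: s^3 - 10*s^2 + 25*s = (s)*(s^2 - 10*s + 25) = s*(s - 5)*(s - 5)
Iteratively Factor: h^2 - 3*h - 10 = (h - 5)*(h + 2)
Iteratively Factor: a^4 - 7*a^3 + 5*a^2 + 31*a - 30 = (a - 1)*(a^3 - 6*a^2 - a + 30) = (a - 3)*(a - 1)*(a^2 - 3*a - 10) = (a - 5)*(a - 3)*(a - 1)*(a + 2)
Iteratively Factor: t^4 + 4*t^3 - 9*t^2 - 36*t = (t + 3)*(t^3 + t^2 - 12*t) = (t - 3)*(t + 3)*(t^2 + 4*t) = (t - 3)*(t + 3)*(t + 4)*(t)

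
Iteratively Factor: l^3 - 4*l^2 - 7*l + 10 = (l - 1)*(l^2 - 3*l - 10) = (l - 5)*(l - 1)*(l + 2)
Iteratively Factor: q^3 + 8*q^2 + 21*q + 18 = (q + 3)*(q^2 + 5*q + 6) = (q + 2)*(q + 3)*(q + 3)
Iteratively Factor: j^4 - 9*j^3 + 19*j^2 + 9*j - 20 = (j - 5)*(j^3 - 4*j^2 - j + 4) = (j - 5)*(j - 4)*(j^2 - 1) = (j - 5)*(j - 4)*(j - 1)*(j + 1)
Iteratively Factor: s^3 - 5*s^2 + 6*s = (s - 3)*(s^2 - 2*s) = (s - 3)*(s - 2)*(s)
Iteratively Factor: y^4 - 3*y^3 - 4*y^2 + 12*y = (y - 2)*(y^3 - y^2 - 6*y) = (y - 3)*(y - 2)*(y^2 + 2*y) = (y - 3)*(y - 2)*(y + 2)*(y)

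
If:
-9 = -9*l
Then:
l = 1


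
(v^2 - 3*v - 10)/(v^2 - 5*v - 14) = (v - 5)/(v - 7)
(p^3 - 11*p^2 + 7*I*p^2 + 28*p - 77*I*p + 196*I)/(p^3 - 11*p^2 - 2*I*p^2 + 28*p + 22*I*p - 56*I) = (p + 7*I)/(p - 2*I)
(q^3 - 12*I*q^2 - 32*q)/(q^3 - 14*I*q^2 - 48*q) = (q - 4*I)/(q - 6*I)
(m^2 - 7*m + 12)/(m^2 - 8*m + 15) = (m - 4)/(m - 5)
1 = 1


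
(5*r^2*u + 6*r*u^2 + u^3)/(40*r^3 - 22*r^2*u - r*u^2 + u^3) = u*(r + u)/(8*r^2 - 6*r*u + u^2)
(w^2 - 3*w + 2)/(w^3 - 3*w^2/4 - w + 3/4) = 4*(w - 2)/(4*w^2 + w - 3)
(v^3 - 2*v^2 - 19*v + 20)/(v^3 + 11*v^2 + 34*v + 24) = (v^2 - 6*v + 5)/(v^2 + 7*v + 6)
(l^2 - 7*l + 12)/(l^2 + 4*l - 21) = (l - 4)/(l + 7)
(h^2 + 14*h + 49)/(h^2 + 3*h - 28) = (h + 7)/(h - 4)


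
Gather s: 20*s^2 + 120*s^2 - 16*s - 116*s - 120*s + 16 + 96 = 140*s^2 - 252*s + 112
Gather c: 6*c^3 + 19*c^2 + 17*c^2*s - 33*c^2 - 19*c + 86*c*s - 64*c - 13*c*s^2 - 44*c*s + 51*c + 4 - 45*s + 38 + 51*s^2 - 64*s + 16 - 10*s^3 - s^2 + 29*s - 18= 6*c^3 + c^2*(17*s - 14) + c*(-13*s^2 + 42*s - 32) - 10*s^3 + 50*s^2 - 80*s + 40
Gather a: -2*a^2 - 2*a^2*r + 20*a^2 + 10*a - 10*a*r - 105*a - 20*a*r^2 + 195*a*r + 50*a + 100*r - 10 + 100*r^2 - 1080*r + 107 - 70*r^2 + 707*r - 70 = a^2*(18 - 2*r) + a*(-20*r^2 + 185*r - 45) + 30*r^2 - 273*r + 27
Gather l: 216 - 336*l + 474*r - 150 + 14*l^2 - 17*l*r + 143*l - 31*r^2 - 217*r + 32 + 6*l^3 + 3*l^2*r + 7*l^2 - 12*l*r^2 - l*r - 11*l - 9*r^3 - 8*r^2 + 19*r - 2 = 6*l^3 + l^2*(3*r + 21) + l*(-12*r^2 - 18*r - 204) - 9*r^3 - 39*r^2 + 276*r + 96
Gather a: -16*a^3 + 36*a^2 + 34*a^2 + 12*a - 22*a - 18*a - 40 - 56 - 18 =-16*a^3 + 70*a^2 - 28*a - 114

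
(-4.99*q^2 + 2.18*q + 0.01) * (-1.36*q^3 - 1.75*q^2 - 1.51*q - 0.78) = 6.7864*q^5 + 5.7677*q^4 + 3.7063*q^3 + 0.5829*q^2 - 1.7155*q - 0.0078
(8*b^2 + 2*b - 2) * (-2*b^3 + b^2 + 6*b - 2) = -16*b^5 + 4*b^4 + 54*b^3 - 6*b^2 - 16*b + 4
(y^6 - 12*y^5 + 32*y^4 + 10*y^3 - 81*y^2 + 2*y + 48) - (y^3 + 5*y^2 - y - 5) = y^6 - 12*y^5 + 32*y^4 + 9*y^3 - 86*y^2 + 3*y + 53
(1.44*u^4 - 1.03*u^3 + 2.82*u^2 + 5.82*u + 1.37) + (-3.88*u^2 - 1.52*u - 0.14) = 1.44*u^4 - 1.03*u^3 - 1.06*u^2 + 4.3*u + 1.23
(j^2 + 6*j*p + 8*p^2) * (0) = 0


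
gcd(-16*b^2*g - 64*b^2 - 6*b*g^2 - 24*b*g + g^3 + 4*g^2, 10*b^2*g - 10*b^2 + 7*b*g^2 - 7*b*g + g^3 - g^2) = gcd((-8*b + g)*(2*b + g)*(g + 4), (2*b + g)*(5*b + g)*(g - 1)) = 2*b + g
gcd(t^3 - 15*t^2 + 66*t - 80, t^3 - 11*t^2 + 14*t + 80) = t^2 - 13*t + 40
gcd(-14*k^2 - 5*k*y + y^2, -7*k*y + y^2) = -7*k + y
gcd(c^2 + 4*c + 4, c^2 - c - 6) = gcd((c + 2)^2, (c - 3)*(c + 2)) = c + 2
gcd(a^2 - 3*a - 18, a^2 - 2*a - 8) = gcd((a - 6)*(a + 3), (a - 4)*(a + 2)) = 1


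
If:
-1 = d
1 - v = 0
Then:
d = -1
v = 1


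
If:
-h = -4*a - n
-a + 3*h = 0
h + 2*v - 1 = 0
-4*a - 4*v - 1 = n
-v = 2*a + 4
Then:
No Solution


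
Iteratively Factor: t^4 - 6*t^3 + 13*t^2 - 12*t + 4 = (t - 1)*(t^3 - 5*t^2 + 8*t - 4) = (t - 1)^2*(t^2 - 4*t + 4) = (t - 2)*(t - 1)^2*(t - 2)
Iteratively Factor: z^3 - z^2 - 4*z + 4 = (z + 2)*(z^2 - 3*z + 2) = (z - 2)*(z + 2)*(z - 1)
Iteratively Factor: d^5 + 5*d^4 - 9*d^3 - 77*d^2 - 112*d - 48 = (d + 3)*(d^4 + 2*d^3 - 15*d^2 - 32*d - 16) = (d + 3)*(d + 4)*(d^3 - 2*d^2 - 7*d - 4) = (d - 4)*(d + 3)*(d + 4)*(d^2 + 2*d + 1) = (d - 4)*(d + 1)*(d + 3)*(d + 4)*(d + 1)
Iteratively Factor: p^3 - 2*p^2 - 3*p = (p + 1)*(p^2 - 3*p) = p*(p + 1)*(p - 3)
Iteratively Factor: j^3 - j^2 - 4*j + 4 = (j - 2)*(j^2 + j - 2) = (j - 2)*(j + 2)*(j - 1)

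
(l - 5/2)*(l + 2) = l^2 - l/2 - 5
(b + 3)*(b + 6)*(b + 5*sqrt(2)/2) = b^3 + 5*sqrt(2)*b^2/2 + 9*b^2 + 18*b + 45*sqrt(2)*b/2 + 45*sqrt(2)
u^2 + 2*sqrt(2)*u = u*(u + 2*sqrt(2))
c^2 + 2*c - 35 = (c - 5)*(c + 7)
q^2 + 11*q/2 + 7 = (q + 2)*(q + 7/2)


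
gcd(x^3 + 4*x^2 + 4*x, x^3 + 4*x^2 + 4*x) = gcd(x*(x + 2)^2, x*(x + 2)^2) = x^3 + 4*x^2 + 4*x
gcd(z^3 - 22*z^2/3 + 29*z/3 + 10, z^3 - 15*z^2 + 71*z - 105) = z^2 - 8*z + 15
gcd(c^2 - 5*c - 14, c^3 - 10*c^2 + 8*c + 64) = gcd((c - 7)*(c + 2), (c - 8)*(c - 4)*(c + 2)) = c + 2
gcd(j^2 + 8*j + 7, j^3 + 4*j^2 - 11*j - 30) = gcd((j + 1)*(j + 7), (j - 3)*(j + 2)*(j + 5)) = 1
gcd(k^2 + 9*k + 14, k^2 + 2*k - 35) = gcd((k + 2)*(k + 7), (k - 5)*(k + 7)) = k + 7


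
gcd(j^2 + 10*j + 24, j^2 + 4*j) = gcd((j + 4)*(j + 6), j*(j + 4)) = j + 4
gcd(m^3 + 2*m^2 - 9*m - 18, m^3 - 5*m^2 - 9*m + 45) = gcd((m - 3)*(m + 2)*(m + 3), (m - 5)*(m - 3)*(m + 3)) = m^2 - 9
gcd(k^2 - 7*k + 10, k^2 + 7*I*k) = 1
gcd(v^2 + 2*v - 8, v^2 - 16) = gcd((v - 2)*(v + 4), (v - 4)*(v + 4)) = v + 4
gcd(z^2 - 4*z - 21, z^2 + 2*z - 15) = 1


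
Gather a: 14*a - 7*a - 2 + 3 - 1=7*a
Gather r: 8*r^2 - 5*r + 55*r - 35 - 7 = 8*r^2 + 50*r - 42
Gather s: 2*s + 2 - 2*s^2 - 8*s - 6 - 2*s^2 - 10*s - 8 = -4*s^2 - 16*s - 12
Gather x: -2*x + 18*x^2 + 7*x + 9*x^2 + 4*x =27*x^2 + 9*x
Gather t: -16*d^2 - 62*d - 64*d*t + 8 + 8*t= -16*d^2 - 62*d + t*(8 - 64*d) + 8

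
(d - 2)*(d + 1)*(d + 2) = d^3 + d^2 - 4*d - 4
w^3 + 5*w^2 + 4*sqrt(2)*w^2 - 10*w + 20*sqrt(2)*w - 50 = (w + 5)*(w - sqrt(2))*(w + 5*sqrt(2))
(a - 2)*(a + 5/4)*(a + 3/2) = a^3 + 3*a^2/4 - 29*a/8 - 15/4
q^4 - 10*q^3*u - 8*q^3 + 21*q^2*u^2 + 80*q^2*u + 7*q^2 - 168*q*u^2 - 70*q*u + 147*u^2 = (q - 7)*(q - 1)*(q - 7*u)*(q - 3*u)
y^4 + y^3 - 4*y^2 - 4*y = y*(y - 2)*(y + 1)*(y + 2)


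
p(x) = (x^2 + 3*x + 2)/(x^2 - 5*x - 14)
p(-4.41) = 0.30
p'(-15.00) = -0.02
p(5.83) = -5.84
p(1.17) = -0.37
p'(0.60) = -0.20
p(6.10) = -7.89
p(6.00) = -7.00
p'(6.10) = -9.88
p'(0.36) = -0.18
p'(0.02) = -0.16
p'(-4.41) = -0.06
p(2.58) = -0.81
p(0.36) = -0.20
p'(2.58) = -0.41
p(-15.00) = 0.64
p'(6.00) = -8.00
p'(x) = (5 - 2*x)*(x^2 + 3*x + 2)/(x^2 - 5*x - 14)^2 + (2*x + 3)/(x^2 - 5*x - 14) = -8/(x^2 - 14*x + 49)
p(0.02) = -0.15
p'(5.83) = -5.84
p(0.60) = -0.25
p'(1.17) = -0.24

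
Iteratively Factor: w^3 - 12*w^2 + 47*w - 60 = (w - 4)*(w^2 - 8*w + 15) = (w - 4)*(w - 3)*(w - 5)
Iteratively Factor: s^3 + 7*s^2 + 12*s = (s)*(s^2 + 7*s + 12) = s*(s + 3)*(s + 4)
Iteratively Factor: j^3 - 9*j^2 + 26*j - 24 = (j - 4)*(j^2 - 5*j + 6) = (j - 4)*(j - 2)*(j - 3)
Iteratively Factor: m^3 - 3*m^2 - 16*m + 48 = (m + 4)*(m^2 - 7*m + 12) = (m - 4)*(m + 4)*(m - 3)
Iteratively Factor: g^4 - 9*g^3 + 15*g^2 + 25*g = (g - 5)*(g^3 - 4*g^2 - 5*g) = g*(g - 5)*(g^2 - 4*g - 5) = g*(g - 5)*(g + 1)*(g - 5)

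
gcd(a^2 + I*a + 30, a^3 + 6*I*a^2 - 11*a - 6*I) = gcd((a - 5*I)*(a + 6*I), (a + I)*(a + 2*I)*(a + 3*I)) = 1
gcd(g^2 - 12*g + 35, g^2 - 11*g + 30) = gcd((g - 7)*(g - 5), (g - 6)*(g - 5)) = g - 5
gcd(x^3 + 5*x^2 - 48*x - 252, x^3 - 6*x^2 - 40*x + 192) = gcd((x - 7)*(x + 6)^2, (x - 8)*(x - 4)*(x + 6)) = x + 6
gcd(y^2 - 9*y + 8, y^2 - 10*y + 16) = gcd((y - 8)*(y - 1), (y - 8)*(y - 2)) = y - 8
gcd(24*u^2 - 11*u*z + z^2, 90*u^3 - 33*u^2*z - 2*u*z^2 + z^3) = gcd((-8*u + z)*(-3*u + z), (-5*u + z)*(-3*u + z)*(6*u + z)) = -3*u + z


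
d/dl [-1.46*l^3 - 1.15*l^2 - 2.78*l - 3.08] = -4.38*l^2 - 2.3*l - 2.78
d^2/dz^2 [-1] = 0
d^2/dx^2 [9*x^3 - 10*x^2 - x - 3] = 54*x - 20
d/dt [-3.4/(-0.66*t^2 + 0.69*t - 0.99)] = (2.346 - 4.488*t)/(0.66*t^2 - 0.69*t + 0.99)^2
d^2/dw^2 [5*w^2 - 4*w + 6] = 10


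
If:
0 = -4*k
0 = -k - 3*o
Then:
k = 0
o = 0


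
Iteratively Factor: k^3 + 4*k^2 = (k)*(k^2 + 4*k) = k^2*(k + 4)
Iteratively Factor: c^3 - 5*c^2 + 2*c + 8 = (c - 4)*(c^2 - c - 2) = (c - 4)*(c - 2)*(c + 1)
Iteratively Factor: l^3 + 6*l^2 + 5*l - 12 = (l - 1)*(l^2 + 7*l + 12) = (l - 1)*(l + 3)*(l + 4)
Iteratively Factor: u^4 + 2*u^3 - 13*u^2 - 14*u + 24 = (u + 4)*(u^3 - 2*u^2 - 5*u + 6) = (u - 1)*(u + 4)*(u^2 - u - 6) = (u - 1)*(u + 2)*(u + 4)*(u - 3)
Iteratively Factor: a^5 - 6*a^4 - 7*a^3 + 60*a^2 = (a - 4)*(a^4 - 2*a^3 - 15*a^2) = (a - 5)*(a - 4)*(a^3 + 3*a^2) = (a - 5)*(a - 4)*(a + 3)*(a^2) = a*(a - 5)*(a - 4)*(a + 3)*(a)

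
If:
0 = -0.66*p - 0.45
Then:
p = -0.68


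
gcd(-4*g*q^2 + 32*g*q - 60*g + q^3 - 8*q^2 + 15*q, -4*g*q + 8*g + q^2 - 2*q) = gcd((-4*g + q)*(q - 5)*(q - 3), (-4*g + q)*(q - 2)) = -4*g + q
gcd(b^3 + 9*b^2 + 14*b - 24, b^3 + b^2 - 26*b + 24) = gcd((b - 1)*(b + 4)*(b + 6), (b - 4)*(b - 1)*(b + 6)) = b^2 + 5*b - 6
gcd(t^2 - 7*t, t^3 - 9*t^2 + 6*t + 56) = t - 7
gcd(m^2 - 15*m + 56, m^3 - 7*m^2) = m - 7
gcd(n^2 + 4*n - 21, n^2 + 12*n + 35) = n + 7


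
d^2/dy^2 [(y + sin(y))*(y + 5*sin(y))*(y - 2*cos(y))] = -6*y^2*sin(y) + 2*y^2*cos(y) + 8*y*sin(y) + 24*y*sin(2*y) + 24*y*cos(y) + 10*y*cos(2*y) + 6*y + 12*sin(y) + 10*sin(2*y) - 3*cos(y)/2 - 24*cos(2*y) - 45*cos(3*y)/2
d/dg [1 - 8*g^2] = -16*g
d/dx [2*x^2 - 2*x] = 4*x - 2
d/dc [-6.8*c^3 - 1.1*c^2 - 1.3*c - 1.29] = -20.4*c^2 - 2.2*c - 1.3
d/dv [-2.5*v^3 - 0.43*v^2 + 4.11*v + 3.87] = -7.5*v^2 - 0.86*v + 4.11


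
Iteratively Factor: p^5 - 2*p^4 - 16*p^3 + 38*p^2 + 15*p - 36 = (p - 3)*(p^4 + p^3 - 13*p^2 - p + 12) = (p - 3)*(p + 4)*(p^3 - 3*p^2 - p + 3) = (p - 3)*(p + 1)*(p + 4)*(p^2 - 4*p + 3) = (p - 3)*(p - 1)*(p + 1)*(p + 4)*(p - 3)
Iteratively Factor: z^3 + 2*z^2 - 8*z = (z - 2)*(z^2 + 4*z) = (z - 2)*(z + 4)*(z)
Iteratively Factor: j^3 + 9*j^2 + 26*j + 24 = (j + 3)*(j^2 + 6*j + 8) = (j + 3)*(j + 4)*(j + 2)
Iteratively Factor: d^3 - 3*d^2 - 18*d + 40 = (d - 2)*(d^2 - d - 20) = (d - 5)*(d - 2)*(d + 4)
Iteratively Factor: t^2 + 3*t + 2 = (t + 2)*(t + 1)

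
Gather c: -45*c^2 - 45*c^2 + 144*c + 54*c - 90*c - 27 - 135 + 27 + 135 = -90*c^2 + 108*c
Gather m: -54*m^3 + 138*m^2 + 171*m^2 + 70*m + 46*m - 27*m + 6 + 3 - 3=-54*m^3 + 309*m^2 + 89*m + 6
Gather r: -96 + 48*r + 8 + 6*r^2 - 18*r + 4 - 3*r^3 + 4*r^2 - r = -3*r^3 + 10*r^2 + 29*r - 84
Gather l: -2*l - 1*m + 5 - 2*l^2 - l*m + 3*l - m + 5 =-2*l^2 + l*(1 - m) - 2*m + 10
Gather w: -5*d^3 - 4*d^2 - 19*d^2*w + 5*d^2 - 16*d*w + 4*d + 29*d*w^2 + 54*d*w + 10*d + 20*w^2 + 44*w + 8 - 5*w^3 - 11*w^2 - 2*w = -5*d^3 + d^2 + 14*d - 5*w^3 + w^2*(29*d + 9) + w*(-19*d^2 + 38*d + 42) + 8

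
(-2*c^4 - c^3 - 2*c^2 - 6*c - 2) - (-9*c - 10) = -2*c^4 - c^3 - 2*c^2 + 3*c + 8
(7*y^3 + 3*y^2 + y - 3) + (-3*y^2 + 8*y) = 7*y^3 + 9*y - 3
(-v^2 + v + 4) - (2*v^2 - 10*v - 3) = -3*v^2 + 11*v + 7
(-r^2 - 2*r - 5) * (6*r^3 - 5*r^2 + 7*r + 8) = -6*r^5 - 7*r^4 - 27*r^3 + 3*r^2 - 51*r - 40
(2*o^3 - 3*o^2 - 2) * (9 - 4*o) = -8*o^4 + 30*o^3 - 27*o^2 + 8*o - 18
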